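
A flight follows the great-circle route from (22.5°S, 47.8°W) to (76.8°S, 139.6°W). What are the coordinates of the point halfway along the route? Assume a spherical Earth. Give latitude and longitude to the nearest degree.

Convert each endpoint to a unit vector on the sphere (x = cos φ cos λ, y = cos φ sin λ, z = sin φ).
The central angle between the endpoints is δ = arccos(p₁·p₂) ≈ 1.196 rad (68.5°).
Interpolate at f = 1/2 with slerp weights a = sin((1−f)δ)/sin δ ≈ 0.605, b = sin(fδ)/sin δ ≈ 0.605.
p = a·p₁ + b·p₂ ≈ (0.270, -0.504, -0.821); φ = arcsin(p_z) ≈ -55.14°, λ = atan2(p_y, p_x) ≈ -61.78°.

≈ (55°S, 62°W)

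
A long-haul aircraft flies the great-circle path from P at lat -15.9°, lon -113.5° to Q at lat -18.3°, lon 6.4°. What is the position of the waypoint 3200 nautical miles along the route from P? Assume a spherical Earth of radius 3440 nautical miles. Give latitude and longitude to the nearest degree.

≈ lat -31°, lon -57°

From cos δ = sin φ₁ sin φ₂ + cos φ₁ cos φ₂ cos Δλ, the central angle is δ ≈ 1.949 rad (111.7°). The total great-circle distance is δ·R ≈ 1.949 × 3440 ≈ 6704 nmi, so the target fraction is f = 3200/6704 ≈ 0.477.
Interpolate at f ≈ 0.477 with slerp weights a = sin((1−f)δ)/sin δ ≈ 0.916, b = sin(fδ)/sin δ ≈ 0.863.
p = a·p₁ + b·p₂ ≈ (0.463, -0.717, -0.522); φ = arcsin(p_z) ≈ -31.46°, λ = atan2(p_y, p_x) ≈ -57.16°.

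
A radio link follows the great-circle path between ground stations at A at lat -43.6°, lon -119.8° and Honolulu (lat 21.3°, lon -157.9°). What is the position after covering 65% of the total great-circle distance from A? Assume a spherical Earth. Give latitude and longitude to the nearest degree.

Convert each endpoint to a unit vector on the sphere (x = cos φ cos λ, y = cos φ sin λ, z = sin φ).
The central angle between the endpoints is δ = arccos(p₁·p₂) ≈ 1.287 rad (73.7°).
Interpolate at f = 0.65 with slerp weights a = sin((1−f)δ)/sin δ ≈ 0.453, b = sin(fδ)/sin δ ≈ 0.773.
p = a·p₁ + b·p₂ ≈ (-0.831, -0.556, -0.032); φ = arcsin(p_z) ≈ -1.82°, λ = atan2(p_y, p_x) ≈ -146.20°.

≈ lat -2°, lon -146°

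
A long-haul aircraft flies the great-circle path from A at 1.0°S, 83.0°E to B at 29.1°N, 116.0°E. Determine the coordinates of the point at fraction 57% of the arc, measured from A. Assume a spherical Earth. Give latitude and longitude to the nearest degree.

Write both endpoints as unit vectors p₁, p₂ with components (cos φ cos λ, cos φ sin λ, sin φ).
The central angle between the endpoints is δ = arccos(p₁·p₂) ≈ 0.761 rad (43.6°).
Interpolate at f = 0.57 with slerp weights a = sin((1−f)δ)/sin δ ≈ 0.466, b = sin(fδ)/sin δ ≈ 0.609.
p = a·p₁ + b·p₂ ≈ (-0.177, 0.941, 0.288); φ = arcsin(p_z) ≈ 16.75°, λ = atan2(p_y, p_x) ≈ 100.63°.

≈ 17°N, 101°E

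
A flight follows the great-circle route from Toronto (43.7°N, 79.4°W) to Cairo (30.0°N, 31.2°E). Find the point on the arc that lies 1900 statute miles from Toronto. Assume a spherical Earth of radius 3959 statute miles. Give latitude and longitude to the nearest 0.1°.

≈ (53.6°N, 39.9°W)

From cos δ = sin φ₁ sin φ₂ + cos φ₁ cos φ₂ cos Δλ, the central angle is δ ≈ 1.445 rad (82.8°). The total great-circle distance is δ·R ≈ 1.445 × 3959 ≈ 5722 mi, so the target fraction is f = 1900/5722 ≈ 0.332.
Interpolate at f ≈ 0.332 with slerp weights a = sin((1−f)δ)/sin δ ≈ 0.829, b = sin(fδ)/sin δ ≈ 0.465.
p = a·p₁ + b·p₂ ≈ (0.455, -0.380, 0.805); φ = arcsin(p_z) ≈ 53.64°, λ = atan2(p_y, p_x) ≈ -39.88°.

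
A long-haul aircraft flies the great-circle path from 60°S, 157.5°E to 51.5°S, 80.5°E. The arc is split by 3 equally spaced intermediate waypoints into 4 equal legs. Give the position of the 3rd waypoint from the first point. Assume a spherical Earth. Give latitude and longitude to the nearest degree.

Convert each endpoint to a unit vector on the sphere (x = cos φ cos λ, y = cos φ sin λ, z = sin φ).
The central angle between the endpoints is δ = arccos(p₁·p₂) ≈ 0.726 rad (41.6°).
Interpolate at f = 3/4 with slerp weights a = sin((1−f)δ)/sin δ ≈ 0.272, b = sin(fδ)/sin δ ≈ 0.780.
p = a·p₁ + b·p₂ ≈ (-0.045, 0.531, -0.846); φ = arcsin(p_z) ≈ -57.79°, λ = atan2(p_y, p_x) ≈ 94.89°.

≈ 58°S, 95°E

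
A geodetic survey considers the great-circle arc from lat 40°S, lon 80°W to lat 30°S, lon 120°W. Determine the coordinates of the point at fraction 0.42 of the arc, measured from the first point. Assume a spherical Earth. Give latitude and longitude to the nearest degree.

Convert each endpoint to a unit vector on the sphere (x = cos φ cos λ, y = cos φ sin λ, z = sin φ).
The central angle between the endpoints is δ = arccos(p₁·p₂) ≈ 0.592 rad (33.9°).
Interpolate at f = 0.42 with slerp weights a = sin((1−f)δ)/sin δ ≈ 0.603, b = sin(fδ)/sin δ ≈ 0.441.
p = a·p₁ + b·p₂ ≈ (-0.111, -0.786, -0.608); φ = arcsin(p_z) ≈ -37.47°, λ = atan2(p_y, p_x) ≈ -98.02°.

≈ lat 37°S, lon 98°W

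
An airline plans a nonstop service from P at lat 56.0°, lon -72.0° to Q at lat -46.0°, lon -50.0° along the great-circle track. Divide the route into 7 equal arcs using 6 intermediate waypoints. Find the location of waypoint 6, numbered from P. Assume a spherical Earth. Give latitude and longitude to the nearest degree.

Convert each endpoint to a unit vector on the sphere (x = cos φ cos λ, y = cos φ sin λ, z = sin φ).
The central angle between the endpoints is δ = arccos(p₁·p₂) ≈ 1.809 rad (103.7°).
Interpolate at f = 6/7 with slerp weights a = sin((1−f)δ)/sin δ ≈ 0.263, b = sin(fδ)/sin δ ≈ 1.029.
p = a·p₁ + b·p₂ ≈ (0.505, -0.687, -0.522); φ = arcsin(p_z) ≈ -31.47°, λ = atan2(p_y, p_x) ≈ -53.70°.

≈ lat -31°, lon -54°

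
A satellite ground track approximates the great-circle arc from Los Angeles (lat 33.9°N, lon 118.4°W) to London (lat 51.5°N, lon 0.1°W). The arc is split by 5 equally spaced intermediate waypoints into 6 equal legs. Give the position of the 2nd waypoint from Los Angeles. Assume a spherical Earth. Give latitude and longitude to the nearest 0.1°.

≈ lat 53.6°N, lon 93.7°W

Convert each endpoint to a unit vector on the sphere (x = cos φ cos λ, y = cos φ sin λ, z = sin φ).
The central angle between the endpoints is δ = arccos(p₁·p₂) ≈ 1.378 rad (79.0°).
Interpolate at f = 2/6 with slerp weights a = sin((1−f)δ)/sin δ ≈ 0.810, b = sin(fδ)/sin δ ≈ 0.452.
p = a·p₁ + b·p₂ ≈ (-0.038, -0.592, 0.805); φ = arcsin(p_z) ≈ 53.63°, λ = atan2(p_y, p_x) ≈ -93.72°.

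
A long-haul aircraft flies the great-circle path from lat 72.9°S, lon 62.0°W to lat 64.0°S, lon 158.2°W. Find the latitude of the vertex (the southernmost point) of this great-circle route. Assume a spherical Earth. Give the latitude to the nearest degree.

The great circle lies in the plane with unit normal n̂ = (p₁ × p₂)/|p₁ × p₂|.
Here n̂_z ≈ -0.240; the vertex latitude is φ_max = arccos|n̂_z| ≈ 76.1°.

≈ 76°S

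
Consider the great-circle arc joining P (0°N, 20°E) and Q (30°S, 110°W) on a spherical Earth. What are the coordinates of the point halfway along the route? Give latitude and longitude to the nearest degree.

From cos δ = sin φ₁ sin φ₂ + cos φ₁ cos φ₂ cos Δλ, the central angle is δ ≈ 2.161 rad (123.8°).
Interpolate at f = 1/2 with slerp weights a = sin((1−f)δ)/sin δ ≈ 1.062, b = sin(fδ)/sin δ ≈ 1.062.
p = a·p₁ + b·p₂ ≈ (0.683, -0.501, -0.531); φ = arcsin(p_z) ≈ -32.07°, λ = atan2(p_y, p_x) ≈ -36.25°.

≈ (32°S, 36°W)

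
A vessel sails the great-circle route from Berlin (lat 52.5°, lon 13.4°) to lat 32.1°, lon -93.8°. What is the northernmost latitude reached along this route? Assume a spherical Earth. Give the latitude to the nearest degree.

The great circle lies in the plane with unit normal n̂ = (p₁ × p₂)/|p₁ × p₂|.
Here n̂_z ≈ -0.511; the vertex latitude is φ_max = arccos|n̂_z| ≈ 59.2°.
Check via Clairaut: cos φ_max = |cos φ₁| · sin C = cos(52.5°)·sin(57.2°) ≈ 0.511, again giving ≈ 59.2°.

≈ 59°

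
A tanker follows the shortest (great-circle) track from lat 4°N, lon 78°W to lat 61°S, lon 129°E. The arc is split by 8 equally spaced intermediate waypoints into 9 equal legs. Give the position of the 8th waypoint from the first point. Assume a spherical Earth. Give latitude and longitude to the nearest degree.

Write both endpoints as unit vectors p₁, p₂ with components (cos φ cos λ, cos φ sin λ, sin φ).
The central angle between the endpoints is δ = arccos(p₁·p₂) ≈ 2.085 rad (119.5°).
Interpolate at f = 8/9 with slerp weights a = sin((1−f)δ)/sin δ ≈ 0.264, b = sin(fδ)/sin δ ≈ 1.103.
p = a·p₁ + b·p₂ ≈ (-0.282, 0.158, -0.946); φ = arcsin(p_z) ≈ -71.14°, λ = atan2(p_y, p_x) ≈ 150.69°.

≈ lat 71°S, lon 151°E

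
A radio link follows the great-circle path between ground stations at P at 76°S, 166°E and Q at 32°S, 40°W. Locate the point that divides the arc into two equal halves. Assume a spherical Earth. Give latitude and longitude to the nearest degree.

≈ 67°S, 50°W

Write both endpoints as unit vectors p₁, p₂ with components (cos φ cos λ, cos φ sin λ, sin φ).
The central angle between the endpoints is δ = arccos(p₁·p₂) ≈ 1.235 rad (70.7°).
Interpolate at f = 1/2 with slerp weights a = sin((1−f)δ)/sin δ ≈ 0.613, b = sin(fδ)/sin δ ≈ 0.613.
p = a·p₁ + b·p₂ ≈ (0.254, -0.298, -0.920); φ = arcsin(p_z) ≈ -66.91°, λ = atan2(p_y, p_x) ≈ -49.55°.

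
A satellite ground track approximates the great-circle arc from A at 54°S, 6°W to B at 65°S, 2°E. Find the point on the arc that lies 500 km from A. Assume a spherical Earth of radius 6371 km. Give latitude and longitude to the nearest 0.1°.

From cos δ = sin φ₁ sin φ₂ + cos φ₁ cos φ₂ cos Δλ, the central angle is δ ≈ 0.204 rad (11.7°). The total great-circle distance is δ·R ≈ 0.204 × 6371 ≈ 1301 km, so the target fraction is f = 500/1301 ≈ 0.384.
Interpolate at f ≈ 0.384 with slerp weights a = sin((1−f)δ)/sin δ ≈ 0.618, b = sin(fδ)/sin δ ≈ 0.386.
p = a·p₁ + b·p₂ ≈ (0.525, -0.032, -0.851); φ = arcsin(p_z) ≈ -58.28°, λ = atan2(p_y, p_x) ≈ -3.52°.

≈ 58.3°S, 3.5°W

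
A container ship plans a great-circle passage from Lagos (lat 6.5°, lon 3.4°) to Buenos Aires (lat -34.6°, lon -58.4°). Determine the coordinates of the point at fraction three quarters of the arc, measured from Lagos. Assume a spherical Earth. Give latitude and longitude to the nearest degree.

≈ lat -26°, lon -40°

From cos δ = sin φ₁ sin φ₂ + cos φ₁ cos φ₂ cos Δλ, the central angle is δ ≈ 1.243 rad (71.2°).
Interpolate at f = 3/4 with slerp weights a = sin((1−f)δ)/sin δ ≈ 0.323, b = sin(fδ)/sin δ ≈ 0.848.
p = a·p₁ + b·p₂ ≈ (0.686, -0.576, -0.445); φ = arcsin(p_z) ≈ -26.42°, λ = atan2(p_y, p_x) ≈ -39.99°.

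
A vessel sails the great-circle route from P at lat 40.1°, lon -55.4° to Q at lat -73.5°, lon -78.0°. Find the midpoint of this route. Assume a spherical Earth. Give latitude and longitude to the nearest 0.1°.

≈ lat -16.9°, lon -61.5°

Write both endpoints as unit vectors p₁, p₂ with components (cos φ cos λ, cos φ sin λ, sin φ).
The central angle between the endpoints is δ = arccos(p₁·p₂) ≈ 2.001 rad (114.6°).
Interpolate at f = 1/2 with slerp weights a = sin((1−f)δ)/sin δ ≈ 0.926, b = sin(fδ)/sin δ ≈ 0.926.
p = a·p₁ + b·p₂ ≈ (0.457, -0.840, -0.291); φ = arcsin(p_z) ≈ -16.94°, λ = atan2(p_y, p_x) ≈ -61.47°.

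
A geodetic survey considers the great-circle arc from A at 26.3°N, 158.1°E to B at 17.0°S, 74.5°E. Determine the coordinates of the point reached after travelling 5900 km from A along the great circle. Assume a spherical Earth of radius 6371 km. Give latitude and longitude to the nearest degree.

The haversine formula gives a central angle δ ≈ 1.605 rad (91.9°) between the endpoints. The total great-circle distance is δ·R ≈ 1.605 × 6371 ≈ 10224 km, so the target fraction is f = 5900/10224 ≈ 0.577.
Interpolate at f ≈ 0.577 with slerp weights a = sin((1−f)δ)/sin δ ≈ 0.628, b = sin(fδ)/sin δ ≈ 0.800.
p = a·p₁ + b·p₂ ≈ (-0.318, 0.947, 0.044); φ = arcsin(p_z) ≈ 2.55°, λ = atan2(p_y, p_x) ≈ 108.57°.

≈ 3°N, 109°E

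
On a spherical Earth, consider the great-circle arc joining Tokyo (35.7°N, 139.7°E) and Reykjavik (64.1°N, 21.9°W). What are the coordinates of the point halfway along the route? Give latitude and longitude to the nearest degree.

Write both endpoints as unit vectors p₁, p₂ with components (cos φ cos λ, cos φ sin λ, sin φ).
The central angle between the endpoints is δ = arccos(p₁·p₂) ≈ 1.381 rad (79.1°).
Interpolate at f = 1/2 with slerp weights a = sin((1−f)δ)/sin δ ≈ 0.649, b = sin(fδ)/sin δ ≈ 0.649.
p = a·p₁ + b·p₂ ≈ (-0.139, 0.235, 0.962); φ = arcsin(p_z) ≈ 74.16°, λ = atan2(p_y, p_x) ≈ 120.58°.

≈ 74°N, 121°E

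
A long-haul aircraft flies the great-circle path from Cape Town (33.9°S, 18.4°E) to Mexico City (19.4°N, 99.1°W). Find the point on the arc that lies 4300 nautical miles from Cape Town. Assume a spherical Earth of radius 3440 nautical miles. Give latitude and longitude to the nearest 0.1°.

≈ 8.3°S, 55.0°W

Convert each endpoint to a unit vector on the sphere (x = cos φ cos λ, y = cos φ sin λ, z = sin φ).
The central angle between the endpoints is δ = arccos(p₁·p₂) ≈ 2.149 rad (123.1°). The total great-circle distance is δ·R ≈ 2.149 × 3440 ≈ 7394 nmi, so the target fraction is f = 4300/7394 ≈ 0.582.
Interpolate at f ≈ 0.582 with slerp weights a = sin((1−f)δ)/sin δ ≈ 0.935, b = sin(fδ)/sin δ ≈ 1.133.
p = a·p₁ + b·p₂ ≈ (0.567, -0.811, -0.145); φ = arcsin(p_z) ≈ -8.34°, λ = atan2(p_y, p_x) ≈ -55.01°.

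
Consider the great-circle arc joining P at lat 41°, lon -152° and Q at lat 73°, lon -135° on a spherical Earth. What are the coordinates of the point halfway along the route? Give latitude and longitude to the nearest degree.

The haversine formula gives a central angle δ ≈ 0.576 rad (33.0°) between the endpoints.
Interpolate at f = 1/2 with slerp weights a = sin((1−f)δ)/sin δ ≈ 0.522, b = sin(fδ)/sin δ ≈ 0.522.
p = a·p₁ + b·p₂ ≈ (-0.455, -0.293, 0.841); φ = arcsin(p_z) ≈ 57.23°, λ = atan2(p_y, p_x) ≈ -147.28°.

≈ lat 57°, lon -147°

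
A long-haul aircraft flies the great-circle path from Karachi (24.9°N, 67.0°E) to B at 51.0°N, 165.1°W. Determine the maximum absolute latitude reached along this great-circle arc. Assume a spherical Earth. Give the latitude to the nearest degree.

≈ 63°N

The great circle lies in the plane with unit normal n̂ = (p₁ × p₂)/|p₁ × p₂|.
Here n̂_z ≈ +0.451; the vertex latitude is φ_max = arccos|n̂_z| ≈ 63.2°.
Check via Clairaut: cos φ_max = |cos φ₁| · sin C = cos(24.9°)·sin(29.8°) ≈ 0.451, again giving ≈ 63.2°.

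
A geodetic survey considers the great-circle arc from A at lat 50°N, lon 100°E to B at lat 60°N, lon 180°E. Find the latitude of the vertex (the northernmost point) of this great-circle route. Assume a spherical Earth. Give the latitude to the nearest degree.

The great circle lies in the plane with unit normal n̂ = (p₁ × p₂)/|p₁ × p₂|.
Here n̂_z ≈ +0.456; the vertex latitude is φ_max = arccos|n̂_z| ≈ 62.9°.

≈ 63°N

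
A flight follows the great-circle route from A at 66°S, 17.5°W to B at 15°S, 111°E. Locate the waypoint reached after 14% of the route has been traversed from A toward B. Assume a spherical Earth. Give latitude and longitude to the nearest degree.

Write both endpoints as unit vectors p₁, p₂ with components (cos φ cos λ, cos φ sin λ, sin φ).
The central angle between the endpoints is δ = arccos(p₁·p₂) ≈ 1.579 rad (90.5°).
Interpolate at f = 0.14 with slerp weights a = sin((1−f)δ)/sin δ ≈ 0.977, b = sin(fδ)/sin δ ≈ 0.219.
p = a·p₁ + b·p₂ ≈ (0.303, 0.078, -0.950); φ = arcsin(p_z) ≈ -71.75°, λ = atan2(p_y, p_x) ≈ 14.45°.

≈ 72°S, 14°E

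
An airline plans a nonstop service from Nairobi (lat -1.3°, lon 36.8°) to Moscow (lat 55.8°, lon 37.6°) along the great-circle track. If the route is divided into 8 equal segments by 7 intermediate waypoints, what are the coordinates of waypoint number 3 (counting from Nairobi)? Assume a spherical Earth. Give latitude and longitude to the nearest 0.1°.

≈ lat 20.1°, lon 37.0°

Write both endpoints as unit vectors p₁, p₂ with components (cos φ cos λ, cos φ sin λ, sin φ).
The central angle between the endpoints is δ = arccos(p₁·p₂) ≈ 0.997 rad (57.1°).
Interpolate at f = 3/8 with slerp weights a = sin((1−f)δ)/sin δ ≈ 0.695, b = sin(fδ)/sin δ ≈ 0.435.
p = a·p₁ + b·p₂ ≈ (0.750, 0.565, 0.344); φ = arcsin(p_z) ≈ 20.11°, λ = atan2(p_y, p_x) ≈ 37.01°.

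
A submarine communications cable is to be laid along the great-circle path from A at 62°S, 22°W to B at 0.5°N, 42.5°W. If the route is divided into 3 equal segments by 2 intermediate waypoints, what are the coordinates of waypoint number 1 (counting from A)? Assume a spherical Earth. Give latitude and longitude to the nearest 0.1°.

Write both endpoints as unit vectors p₁, p₂ with components (cos φ cos λ, cos φ sin λ, sin φ).
The central angle between the endpoints is δ = arccos(p₁·p₂) ≈ 1.124 rad (64.4°).
Interpolate at f = 1/3 with slerp weights a = sin((1−f)δ)/sin δ ≈ 0.755, b = sin(fδ)/sin δ ≈ 0.406.
p = a·p₁ + b·p₂ ≈ (0.628, -0.407, -0.663); φ = arcsin(p_z) ≈ -41.56°, λ = atan2(p_y, p_x) ≈ -32.95°.

≈ 41.6°S, 32.9°W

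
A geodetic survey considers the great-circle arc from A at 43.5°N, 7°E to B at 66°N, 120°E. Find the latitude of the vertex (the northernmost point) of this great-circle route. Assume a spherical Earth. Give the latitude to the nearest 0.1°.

The great circle lies in the plane with unit normal n̂ = (p₁ × p₂)/|p₁ × p₂|.
Here n̂_z ≈ +0.317; the vertex latitude is φ_max = arccos|n̂_z| ≈ 71.5°.
Check via Clairaut: cos φ_max = |cos φ₁| · sin C = cos(43.5°)·sin(25.9°) ≈ 0.317, again giving ≈ 71.5°.

≈ 71.5°N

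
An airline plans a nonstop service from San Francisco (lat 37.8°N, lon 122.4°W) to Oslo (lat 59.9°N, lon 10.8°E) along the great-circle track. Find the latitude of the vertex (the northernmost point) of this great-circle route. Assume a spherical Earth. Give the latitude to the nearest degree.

≈ 73°N

The great circle lies in the plane with unit normal n̂ = (p₁ × p₂)/|p₁ × p₂|.
Here n̂_z ≈ +0.299; the vertex latitude is φ_max = arccos|n̂_z| ≈ 72.6°.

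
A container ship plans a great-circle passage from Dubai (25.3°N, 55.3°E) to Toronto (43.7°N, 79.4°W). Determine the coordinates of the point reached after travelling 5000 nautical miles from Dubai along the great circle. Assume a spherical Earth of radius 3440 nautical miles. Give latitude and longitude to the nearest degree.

≈ 55°N, 61°W

Write both endpoints as unit vectors p₁, p₂ with components (cos φ cos λ, cos φ sin λ, sin φ).
The central angle between the endpoints is δ = arccos(p₁·p₂) ≈ 1.736 rad (99.5°). The total great-circle distance is δ·R ≈ 1.736 × 3440 ≈ 5972 nmi, so the target fraction is f = 5000/5972 ≈ 0.837.
Interpolate at f ≈ 0.837 with slerp weights a = sin((1−f)δ)/sin δ ≈ 0.283, b = sin(fδ)/sin δ ≈ 1.007.
p = a·p₁ + b·p₂ ≈ (0.279, -0.505, 0.816); φ = arcsin(p_z) ≈ 54.73°, λ = atan2(p_y, p_x) ≈ -61.07°.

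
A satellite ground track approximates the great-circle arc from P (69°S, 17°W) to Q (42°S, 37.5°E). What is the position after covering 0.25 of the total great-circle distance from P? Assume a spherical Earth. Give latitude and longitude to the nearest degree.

≈ (65°S, 5°E)

Write both endpoints as unit vectors p₁, p₂ with components (cos φ cos λ, cos φ sin λ, sin φ).
The central angle between the endpoints is δ = arccos(p₁·p₂) ≈ 0.677 rad (38.8°).
Interpolate at f = 0.25 with slerp weights a = sin((1−f)δ)/sin δ ≈ 0.776, b = sin(fδ)/sin δ ≈ 0.269.
p = a·p₁ + b·p₂ ≈ (0.425, 0.040, -0.905); φ = arcsin(p_z) ≈ -64.76°, λ = atan2(p_y, p_x) ≈ 5.43°.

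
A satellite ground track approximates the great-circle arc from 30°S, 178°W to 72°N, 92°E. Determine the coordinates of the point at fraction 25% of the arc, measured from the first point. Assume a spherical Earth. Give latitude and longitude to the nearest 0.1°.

≈ 2.0°S, 172.0°E

The haversine formula gives a central angle δ ≈ 2.066 rad (118.4°) between the endpoints.
Interpolate at f = 0.25 with slerp weights a = sin((1−f)δ)/sin δ ≈ 1.136, b = sin(fδ)/sin δ ≈ 0.561.
p = a·p₁ + b·p₂ ≈ (-0.990, 0.139, -0.034); φ = arcsin(p_z) ≈ -1.96°, λ = atan2(p_y, p_x) ≈ 172.00°.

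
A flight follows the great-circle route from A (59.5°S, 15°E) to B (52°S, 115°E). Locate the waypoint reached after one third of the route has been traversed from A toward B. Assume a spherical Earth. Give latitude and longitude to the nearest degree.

≈ (67°S, 50°E)

Convert each endpoint to a unit vector on the sphere (x = cos φ cos λ, y = cos φ sin λ, z = sin φ).
The central angle between the endpoints is δ = arccos(p₁·p₂) ≈ 0.896 rad (51.3°).
Interpolate at f = 1/3 with slerp weights a = sin((1−f)δ)/sin δ ≈ 0.720, b = sin(fδ)/sin δ ≈ 0.377.
p = a·p₁ + b·p₂ ≈ (0.255, 0.305, -0.918); φ = arcsin(p_z) ≈ -66.58°, λ = atan2(p_y, p_x) ≈ 50.08°.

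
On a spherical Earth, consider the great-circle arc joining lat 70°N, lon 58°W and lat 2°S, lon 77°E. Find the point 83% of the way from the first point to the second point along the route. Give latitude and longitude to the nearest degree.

≈ lat 15°N, lon 72°E

The haversine formula gives a central angle δ ≈ 1.849 rad (105.9°) between the endpoints.
Interpolate at f = 0.83 with slerp weights a = sin((1−f)δ)/sin δ ≈ 0.322, b = sin(fδ)/sin δ ≈ 1.039.
p = a·p₁ + b·p₂ ≈ (0.292, 0.919, 0.266); φ = arcsin(p_z) ≈ 15.42°, λ = atan2(p_y, p_x) ≈ 72.37°.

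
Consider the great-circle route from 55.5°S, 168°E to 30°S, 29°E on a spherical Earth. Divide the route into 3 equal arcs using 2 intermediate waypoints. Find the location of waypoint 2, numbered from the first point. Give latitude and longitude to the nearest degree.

The haversine formula gives a central angle δ ≈ 1.529 rad (87.6°) between the endpoints.
Interpolate at f = 2/3 with slerp weights a = sin((1−f)δ)/sin δ ≈ 0.488, b = sin(fδ)/sin δ ≈ 0.852.
p = a·p₁ + b·p₂ ≈ (0.375, 0.415, -0.829); φ = arcsin(p_z) ≈ -55.96°, λ = atan2(p_y, p_x) ≈ 47.91°.

≈ 56°S, 48°E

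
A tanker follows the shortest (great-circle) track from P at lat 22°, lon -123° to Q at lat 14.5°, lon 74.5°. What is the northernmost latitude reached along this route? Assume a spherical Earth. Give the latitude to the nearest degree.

≈ 65°

The great circle lies in the plane with unit normal n̂ = (p₁ × p₂)/|p₁ × p₂|.
Here n̂_z ≈ -0.417; the vertex latitude is φ_max = arccos|n̂_z| ≈ 65.4°.
Check via Clairaut: cos φ_max = |cos φ₁| · sin C = cos(22.0°)·sin(26.7°) ≈ 0.417, again giving ≈ 65.4°.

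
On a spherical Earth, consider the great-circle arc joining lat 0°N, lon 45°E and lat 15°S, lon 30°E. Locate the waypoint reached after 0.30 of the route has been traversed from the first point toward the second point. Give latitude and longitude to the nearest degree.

≈ lat 5°S, lon 41°E

The haversine formula gives a central angle δ ≈ 0.368 rad (21.1°) between the endpoints.
Interpolate at f = 0.30 with slerp weights a = sin((1−f)δ)/sin δ ≈ 0.708, b = sin(fδ)/sin δ ≈ 0.306.
p = a·p₁ + b·p₂ ≈ (0.757, 0.649, -0.079); φ = arcsin(p_z) ≈ -4.55°, λ = atan2(p_y, p_x) ≈ 40.59°.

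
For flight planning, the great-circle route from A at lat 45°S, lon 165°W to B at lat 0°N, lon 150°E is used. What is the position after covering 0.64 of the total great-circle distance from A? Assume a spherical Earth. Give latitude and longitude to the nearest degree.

≈ lat 17°S, lon 163°E

Convert each endpoint to a unit vector on the sphere (x = cos φ cos λ, y = cos φ sin λ, z = sin φ).
The central angle between the endpoints is δ = arccos(p₁·p₂) ≈ 1.047 rad (60.0°).
Interpolate at f = 0.64 with slerp weights a = sin((1−f)δ)/sin δ ≈ 0.425, b = sin(fδ)/sin δ ≈ 0.717.
p = a·p₁ + b·p₂ ≈ (-0.911, 0.281, -0.301); φ = arcsin(p_z) ≈ -17.49°, λ = atan2(p_y, p_x) ≈ 162.88°.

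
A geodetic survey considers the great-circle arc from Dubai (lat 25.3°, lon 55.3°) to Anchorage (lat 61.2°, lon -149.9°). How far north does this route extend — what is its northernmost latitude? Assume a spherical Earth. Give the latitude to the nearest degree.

≈ 79°

The great circle lies in the plane with unit normal n̂ = (p₁ × p₂)/|p₁ × p₂|.
Here n̂_z ≈ +0.185; the vertex latitude is φ_max = arccos|n̂_z| ≈ 79.3°.
Check via Clairaut: cos φ_max = |cos φ₁| · sin C = cos(25.3°)·sin(11.8°) ≈ 0.185, again giving ≈ 79.3°.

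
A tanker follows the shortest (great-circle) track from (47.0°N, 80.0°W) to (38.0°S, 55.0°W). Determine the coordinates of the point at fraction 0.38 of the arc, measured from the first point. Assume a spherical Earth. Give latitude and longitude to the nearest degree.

≈ (15°N, 69°W)

Convert each endpoint to a unit vector on the sphere (x = cos φ cos λ, y = cos φ sin λ, z = sin φ).
The central angle between the endpoints is δ = arccos(p₁·p₂) ≈ 1.534 rad (87.9°).
Interpolate at f = 0.38 with slerp weights a = sin((1−f)δ)/sin δ ≈ 0.815, b = sin(fδ)/sin δ ≈ 0.551.
p = a·p₁ + b·p₂ ≈ (0.345, -0.903, 0.257); φ = arcsin(p_z) ≈ 14.87°, λ = atan2(p_y, p_x) ≈ -69.06°.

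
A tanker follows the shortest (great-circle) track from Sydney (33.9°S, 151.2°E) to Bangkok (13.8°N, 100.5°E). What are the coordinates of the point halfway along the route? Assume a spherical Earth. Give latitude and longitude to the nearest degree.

The haversine formula gives a central angle δ ≈ 1.184 rad (67.8°) between the endpoints.
Interpolate at f = 1/2 with slerp weights a = sin((1−f)δ)/sin δ ≈ 0.602, b = sin(fδ)/sin δ ≈ 0.602.
p = a·p₁ + b·p₂ ≈ (-0.545, 0.816, -0.192); φ = arcsin(p_z) ≈ -11.09°, λ = atan2(p_y, p_x) ≈ 123.72°.

≈ (11°S, 124°E)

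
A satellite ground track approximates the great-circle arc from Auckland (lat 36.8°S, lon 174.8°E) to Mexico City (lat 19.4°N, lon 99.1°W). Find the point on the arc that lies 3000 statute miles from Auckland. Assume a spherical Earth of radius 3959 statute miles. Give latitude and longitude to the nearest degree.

≈ lat 15°S, lon 142°W

The haversine formula gives a central angle δ ≈ 1.719 rad (98.5°) between the endpoints. The total great-circle distance is δ·R ≈ 1.719 × 3959 ≈ 6805 mi, so the target fraction is f = 3000/6805 ≈ 0.441.
Interpolate at f ≈ 0.441 with slerp weights a = sin((1−f)δ)/sin δ ≈ 0.829, b = sin(fδ)/sin δ ≈ 0.695.
p = a·p₁ + b·p₂ ≈ (-0.765, -0.587, -0.266); φ = arcsin(p_z) ≈ -15.41°, λ = atan2(p_y, p_x) ≈ -142.49°.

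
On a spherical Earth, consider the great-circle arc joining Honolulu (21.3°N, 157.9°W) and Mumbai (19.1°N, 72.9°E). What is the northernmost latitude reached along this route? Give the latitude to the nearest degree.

The great circle lies in the plane with unit normal n̂ = (p₁ × p₂)/|p₁ × p₂|.
Here n̂_z ≈ -0.759; the vertex latitude is φ_max = arccos|n̂_z| ≈ 40.6°.
Check via Clairaut: cos φ_max = |cos φ₁| · sin C = cos(21.3°)·sin(54.5°) ≈ 0.759, again giving ≈ 40.6°.

≈ 41°N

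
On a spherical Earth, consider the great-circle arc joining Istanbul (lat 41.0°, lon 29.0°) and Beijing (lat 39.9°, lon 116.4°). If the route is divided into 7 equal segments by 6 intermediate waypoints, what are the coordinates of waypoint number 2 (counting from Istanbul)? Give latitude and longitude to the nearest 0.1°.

Convert each endpoint to a unit vector on the sphere (x = cos φ cos λ, y = cos φ sin λ, z = sin φ).
The central angle between the endpoints is δ = arccos(p₁·p₂) ≈ 1.107 rad (63.4°).
Interpolate at f = 2/7 with slerp weights a = sin((1−f)δ)/sin δ ≈ 0.795, b = sin(fδ)/sin δ ≈ 0.348.
p = a·p₁ + b·p₂ ≈ (0.406, 0.530, 0.745); φ = arcsin(p_z) ≈ 48.12°, λ = atan2(p_y, p_x) ≈ 52.54°.

≈ lat 48.1°, lon 52.5°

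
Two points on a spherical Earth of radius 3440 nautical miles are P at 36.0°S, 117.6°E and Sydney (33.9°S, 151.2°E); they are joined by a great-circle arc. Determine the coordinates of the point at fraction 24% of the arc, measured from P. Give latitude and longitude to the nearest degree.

The haversine formula gives a central angle δ ≈ 0.480 rad (27.5°) between the endpoints.
Interpolate at f = 0.24 with slerp weights a = sin((1−f)δ)/sin δ ≈ 0.773, b = sin(fδ)/sin δ ≈ 0.249.
p = a·p₁ + b·p₂ ≈ (-0.471, 0.653, -0.593); φ = arcsin(p_z) ≈ -36.37°, λ = atan2(p_y, p_x) ≈ 125.76°.

≈ 36°S, 126°E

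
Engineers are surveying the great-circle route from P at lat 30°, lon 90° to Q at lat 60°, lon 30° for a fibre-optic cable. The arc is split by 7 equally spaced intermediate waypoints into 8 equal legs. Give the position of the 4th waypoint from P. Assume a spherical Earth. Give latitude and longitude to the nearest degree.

From cos δ = sin φ₁ sin φ₂ + cos φ₁ cos φ₂ cos Δλ, the central angle is δ ≈ 0.864 rad (49.5°).
Interpolate at f = 4/8 with slerp weights a = sin((1−f)δ)/sin δ ≈ 0.551, b = sin(fδ)/sin δ ≈ 0.551.
p = a·p₁ + b·p₂ ≈ (0.238, 0.614, 0.752); φ = arcsin(p_z) ≈ 48.77°, λ = atan2(p_y, p_x) ≈ 68.79°.

≈ lat 49°, lon 69°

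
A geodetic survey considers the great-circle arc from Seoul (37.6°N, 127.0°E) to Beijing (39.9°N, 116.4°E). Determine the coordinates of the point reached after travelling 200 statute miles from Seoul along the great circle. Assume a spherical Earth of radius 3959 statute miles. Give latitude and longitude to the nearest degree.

≈ 38°N, 123°E

Write both endpoints as unit vectors p₁, p₂ with components (cos φ cos λ, cos φ sin λ, sin φ).
The central angle between the endpoints is δ = arccos(p₁·p₂) ≈ 0.150 rad (8.6°). The total great-circle distance is δ·R ≈ 0.150 × 3959 ≈ 592 mi, so the target fraction is f = 200/592 ≈ 0.338.
Interpolate at f ≈ 0.338 with slerp weights a = sin((1−f)δ)/sin δ ≈ 0.664, b = sin(fδ)/sin δ ≈ 0.339.
p = a·p₁ + b·p₂ ≈ (-0.432, 0.653, 0.622); φ = arcsin(p_z) ≈ 38.48°, λ = atan2(p_y, p_x) ≈ 123.50°.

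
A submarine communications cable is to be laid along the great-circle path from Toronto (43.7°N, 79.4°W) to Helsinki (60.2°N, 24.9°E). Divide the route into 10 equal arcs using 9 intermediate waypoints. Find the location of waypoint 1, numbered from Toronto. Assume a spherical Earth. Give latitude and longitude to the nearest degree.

From cos δ = sin φ₁ sin φ₂ + cos φ₁ cos φ₂ cos Δλ, the central angle is δ ≈ 1.035 rad (59.3°).
Interpolate at f = 1/10 with slerp weights a = sin((1−f)δ)/sin δ ≈ 0.933, b = sin(fδ)/sin δ ≈ 0.120.
p = a·p₁ + b·p₂ ≈ (0.178, -0.638, 0.749); φ = arcsin(p_z) ≈ 48.51°, λ = atan2(p_y, p_x) ≈ -74.39°.

≈ (49°N, 74°W)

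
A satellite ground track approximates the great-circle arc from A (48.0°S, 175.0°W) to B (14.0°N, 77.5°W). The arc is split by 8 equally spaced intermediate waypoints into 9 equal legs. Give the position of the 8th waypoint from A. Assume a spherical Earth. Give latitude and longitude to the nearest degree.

The haversine formula gives a central angle δ ≈ 1.839 rad (105.3°) between the endpoints.
Interpolate at f = 8/9 with slerp weights a = sin((1−f)δ)/sin δ ≈ 0.210, b = sin(fδ)/sin δ ≈ 1.035.
p = a·p₁ + b·p₂ ≈ (0.077, -0.993, 0.094); φ = arcsin(p_z) ≈ 5.40°, λ = atan2(p_y, p_x) ≈ -85.56°.

≈ (5°N, 86°W)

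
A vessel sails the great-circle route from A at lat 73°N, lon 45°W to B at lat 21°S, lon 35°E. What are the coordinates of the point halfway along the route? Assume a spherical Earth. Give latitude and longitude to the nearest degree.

Convert each endpoint to a unit vector on the sphere (x = cos φ cos λ, y = cos φ sin λ, z = sin φ).
The central angle between the endpoints is δ = arccos(p₁·p₂) ≈ 1.871 rad (107.2°).
Interpolate at f = 1/2 with slerp weights a = sin((1−f)δ)/sin δ ≈ 0.842, b = sin(fδ)/sin δ ≈ 0.842.
p = a·p₁ + b·p₂ ≈ (0.818, 0.277, 0.504); φ = arcsin(p_z) ≈ 30.24°, λ = atan2(p_y, p_x) ≈ 18.70°.

≈ lat 30°N, lon 19°E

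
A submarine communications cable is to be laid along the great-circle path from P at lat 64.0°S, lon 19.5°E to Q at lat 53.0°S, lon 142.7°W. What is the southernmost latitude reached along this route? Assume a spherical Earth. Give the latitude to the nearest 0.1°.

The great circle lies in the plane with unit normal n̂ = (p₁ × p₂)/|p₁ × p₂|.
Here n̂_z ≈ -0.091; the vertex latitude is φ_max = arccos|n̂_z| ≈ 84.8°.
Check via Clairaut: cos φ_max = |cos φ₁| · sin C = cos(64.0°)·sin(168.0°) ≈ 0.091, again giving ≈ 84.8°.

≈ 84.8°S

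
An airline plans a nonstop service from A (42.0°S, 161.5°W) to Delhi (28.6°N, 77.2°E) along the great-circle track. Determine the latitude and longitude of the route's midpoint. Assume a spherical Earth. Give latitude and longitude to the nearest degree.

Write both endpoints as unit vectors p₁, p₂ with components (cos φ cos λ, cos φ sin λ, sin φ).
The central angle between the endpoints is δ = arccos(p₁·p₂) ≈ 2.291 rad (131.2°).
Interpolate at f = 1/2 with slerp weights a = sin((1−f)δ)/sin δ ≈ 1.211, b = sin(fδ)/sin δ ≈ 1.211.
p = a·p₁ + b·p₂ ≈ (-0.618, 0.752, -0.231); φ = arcsin(p_z) ≈ -13.34°, λ = atan2(p_y, p_x) ≈ 129.44°.

≈ (13°S, 129°E)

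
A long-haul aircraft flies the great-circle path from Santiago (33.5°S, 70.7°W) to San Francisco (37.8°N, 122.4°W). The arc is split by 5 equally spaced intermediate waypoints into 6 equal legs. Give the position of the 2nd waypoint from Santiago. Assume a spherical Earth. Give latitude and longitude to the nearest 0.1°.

≈ 9.8°S, 88.3°W

From cos δ = sin φ₁ sin φ₂ + cos φ₁ cos φ₂ cos Δλ, the central angle is δ ≈ 1.501 rad (86.0°).
Interpolate at f = 2/6 with slerp weights a = sin((1−f)δ)/sin δ ≈ 0.844, b = sin(fδ)/sin δ ≈ 0.481.
p = a·p₁ + b·p₂ ≈ (0.029, -0.985, -0.171); φ = arcsin(p_z) ≈ -9.85°, λ = atan2(p_y, p_x) ≈ -88.31°.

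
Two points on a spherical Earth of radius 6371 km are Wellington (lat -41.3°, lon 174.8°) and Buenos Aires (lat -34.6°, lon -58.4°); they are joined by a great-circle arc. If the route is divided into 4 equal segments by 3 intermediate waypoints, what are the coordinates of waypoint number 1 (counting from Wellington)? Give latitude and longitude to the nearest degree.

≈ lat -56°, lon -159°

Write both endpoints as unit vectors p₁, p₂ with components (cos φ cos λ, cos φ sin λ, sin φ).
The central angle between the endpoints is δ = arccos(p₁·p₂) ≈ 1.566 rad (89.8°).
Interpolate at f = 1/4 with slerp weights a = sin((1−f)δ)/sin δ ≈ 0.923, b = sin(fδ)/sin δ ≈ 0.382.
p = a·p₁ + b·p₂ ≈ (-0.526, -0.205, -0.826); φ = arcsin(p_z) ≈ -55.66°, λ = atan2(p_y, p_x) ≈ -158.72°.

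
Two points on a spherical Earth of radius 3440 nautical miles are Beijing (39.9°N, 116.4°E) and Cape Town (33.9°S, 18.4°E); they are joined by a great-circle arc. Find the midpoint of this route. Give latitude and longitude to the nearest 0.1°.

≈ 4.6°N, 64.8°E

Write both endpoints as unit vectors p₁, p₂ with components (cos φ cos λ, cos φ sin λ, sin φ).
The central angle between the endpoints is δ = arccos(p₁·p₂) ≈ 2.034 rad (116.5°).
Interpolate at f = 1/2 with slerp weights a = sin((1−f)δ)/sin δ ≈ 0.950, b = sin(fδ)/sin δ ≈ 0.950.
p = a·p₁ + b·p₂ ≈ (0.424, 0.902, 0.080); φ = arcsin(p_z) ≈ 4.56°, λ = atan2(p_y, p_x) ≈ 64.81°.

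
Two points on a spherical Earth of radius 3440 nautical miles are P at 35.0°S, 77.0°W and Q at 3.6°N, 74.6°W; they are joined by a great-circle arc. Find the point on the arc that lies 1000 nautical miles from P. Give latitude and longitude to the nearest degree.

Write both endpoints as unit vectors p₁, p₂ with components (cos φ cos λ, cos φ sin λ, sin φ).
The central angle between the endpoints is δ = arccos(p₁·p₂) ≈ 0.675 rad (38.7°). The total great-circle distance is δ·R ≈ 0.675 × 3440 ≈ 2321 nmi, so the target fraction is f = 1000/2321 ≈ 0.431.
Interpolate at f ≈ 0.431 with slerp weights a = sin((1−f)δ)/sin δ ≈ 0.600, b = sin(fδ)/sin δ ≈ 0.459.
p = a·p₁ + b·p₂ ≈ (0.232, -0.920, -0.315); φ = arcsin(p_z) ≈ -18.38°, λ = atan2(p_y, p_x) ≈ -75.84°.

≈ 18°S, 76°W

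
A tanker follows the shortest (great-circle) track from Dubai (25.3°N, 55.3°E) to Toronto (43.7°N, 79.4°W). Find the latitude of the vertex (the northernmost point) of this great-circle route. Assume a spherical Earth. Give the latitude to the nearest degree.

≈ 62°N

The great circle lies in the plane with unit normal n̂ = (p₁ × p₂)/|p₁ × p₂|.
Here n̂_z ≈ -0.471; the vertex latitude is φ_max = arccos|n̂_z| ≈ 61.9°.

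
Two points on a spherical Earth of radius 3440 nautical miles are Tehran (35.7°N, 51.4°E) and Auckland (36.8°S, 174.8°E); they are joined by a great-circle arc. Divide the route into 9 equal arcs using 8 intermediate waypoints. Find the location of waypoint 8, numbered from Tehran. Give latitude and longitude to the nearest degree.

≈ 31°S, 158°E

Write both endpoints as unit vectors p₁, p₂ with components (cos φ cos λ, cos φ sin λ, sin φ).
The central angle between the endpoints is δ = arccos(p₁·p₂) ≈ 2.357 rad (135.0°).
Interpolate at f = 8/9 with slerp weights a = sin((1−f)δ)/sin δ ≈ 0.366, b = sin(fδ)/sin δ ≈ 1.225.
p = a·p₁ + b·p₂ ≈ (-0.791, 0.321, -0.520); φ = arcsin(p_z) ≈ -31.34°, λ = atan2(p_y, p_x) ≈ 157.90°.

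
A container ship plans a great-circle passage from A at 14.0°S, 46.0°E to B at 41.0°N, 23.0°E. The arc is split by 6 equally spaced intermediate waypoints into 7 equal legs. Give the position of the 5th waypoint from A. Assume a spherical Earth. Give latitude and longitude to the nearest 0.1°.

≈ 25.6°N, 31.2°E

Convert each endpoint to a unit vector on the sphere (x = cos φ cos λ, y = cos φ sin λ, z = sin φ).
The central angle between the endpoints is δ = arccos(p₁·p₂) ≈ 1.029 rad (59.0°).
Interpolate at f = 5/7 with slerp weights a = sin((1−f)δ)/sin δ ≈ 0.338, b = sin(fδ)/sin δ ≈ 0.783.
p = a·p₁ + b·p₂ ≈ (0.772, 0.467, 0.432); φ = arcsin(p_z) ≈ 25.57°, λ = atan2(p_y, p_x) ≈ 31.17°.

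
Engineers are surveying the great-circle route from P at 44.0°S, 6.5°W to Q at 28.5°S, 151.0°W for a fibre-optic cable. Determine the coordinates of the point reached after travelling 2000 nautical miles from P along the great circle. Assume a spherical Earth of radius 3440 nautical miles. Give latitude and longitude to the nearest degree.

≈ 67°S, 53°W

Write both endpoints as unit vectors p₁, p₂ with components (cos φ cos λ, cos φ sin λ, sin φ).
The central angle between the endpoints is δ = arccos(p₁·p₂) ≈ 1.755 rad (100.6°). The total great-circle distance is δ·R ≈ 1.755 × 3440 ≈ 6037 nmi, so the target fraction is f = 2000/6037 ≈ 0.331.
Interpolate at f ≈ 0.331 with slerp weights a = sin((1−f)δ)/sin δ ≈ 0.938, b = sin(fδ)/sin δ ≈ 0.559.
p = a·p₁ + b·p₂ ≈ (0.241, -0.314, -0.918); φ = arcsin(p_z) ≈ -66.66°, λ = atan2(p_y, p_x) ≈ -52.52°.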